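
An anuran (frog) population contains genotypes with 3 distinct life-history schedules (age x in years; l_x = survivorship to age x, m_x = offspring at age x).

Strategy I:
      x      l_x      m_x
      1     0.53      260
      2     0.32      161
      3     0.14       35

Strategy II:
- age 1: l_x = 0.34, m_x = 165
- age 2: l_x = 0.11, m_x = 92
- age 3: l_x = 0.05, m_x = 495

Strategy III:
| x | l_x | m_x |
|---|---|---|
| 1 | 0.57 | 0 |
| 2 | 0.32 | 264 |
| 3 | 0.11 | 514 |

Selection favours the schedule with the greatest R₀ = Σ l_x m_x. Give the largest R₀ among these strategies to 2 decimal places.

Strategy I: R₀ = 0.53×260 + 0.32×161 + 0.14×35 = 194.2200
Strategy II: R₀ = 0.34×165 + 0.11×92 + 0.05×495 = 90.9700
Strategy III: R₀ = 0.57×0 + 0.32×264 + 0.11×514 = 141.0200
Highest R₀: strategy I with 194.2200.

194.22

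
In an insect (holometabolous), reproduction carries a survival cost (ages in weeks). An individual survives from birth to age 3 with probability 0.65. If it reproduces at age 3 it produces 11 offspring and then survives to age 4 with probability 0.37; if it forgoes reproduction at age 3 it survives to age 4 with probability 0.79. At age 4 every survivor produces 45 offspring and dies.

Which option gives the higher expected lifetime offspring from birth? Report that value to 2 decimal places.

breed at age 3: R₀ = 0.65 × (11 + 0.37 × 45) = 0.65 × 27.6500 = 17.9725
delay to age 4: R₀ = 0.65 × (0.79 × 45) = 0.65 × 35.5500 = 23.1075
Higher: delay to age 4 (23.1075).

23.11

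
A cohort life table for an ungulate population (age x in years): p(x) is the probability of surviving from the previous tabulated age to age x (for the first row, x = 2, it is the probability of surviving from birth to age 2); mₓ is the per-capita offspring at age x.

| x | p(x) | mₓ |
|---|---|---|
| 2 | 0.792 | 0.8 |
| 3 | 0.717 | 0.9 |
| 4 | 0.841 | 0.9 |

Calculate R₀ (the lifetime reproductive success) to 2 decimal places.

Survivorship from birth: l_x = p_2·p_3·…·p_x.
  l_2 = 0.79200
  l_3 = 0.56786
  l_4 = 0.47757
R₀ = Σ l_x mₓ:
  age 2: 0.79200 × 0.8 = 0.6336
  age 3: 0.56786 × 0.9 = 0.5111
  age 4: 0.47757 × 0.9 = 0.4298
R₀ = 0.6336 + 0.5111 + 0.4298 = 1.5745

1.57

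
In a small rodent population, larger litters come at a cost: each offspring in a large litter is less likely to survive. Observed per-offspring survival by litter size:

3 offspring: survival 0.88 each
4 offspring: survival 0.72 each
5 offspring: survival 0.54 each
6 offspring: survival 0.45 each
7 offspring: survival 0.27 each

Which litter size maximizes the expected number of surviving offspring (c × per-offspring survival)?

Expected surviving offspring = c × s(c):
  c=3: 3 × 0.88 = 2.640
  c=4: 4 × 0.72 = 2.880
  c=5: 5 × 0.54 = 2.700
  c=6: 6 × 0.45 = 2.700
  c=7: 7 × 0.27 = 1.890
Maximum at c = 4 (2.880 surviving offspring).

4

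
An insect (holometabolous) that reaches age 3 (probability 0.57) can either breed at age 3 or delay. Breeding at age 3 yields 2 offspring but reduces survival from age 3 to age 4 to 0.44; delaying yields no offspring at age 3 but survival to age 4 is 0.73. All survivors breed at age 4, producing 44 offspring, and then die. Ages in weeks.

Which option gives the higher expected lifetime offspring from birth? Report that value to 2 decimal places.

breed at age 3: R₀ = 0.57 × (2 + 0.44 × 44) = 0.57 × 21.3600 = 12.1752
delay to age 4: R₀ = 0.57 × (0.73 × 44) = 0.57 × 32.1200 = 18.3084
Higher: delay to age 4 (18.3084).

18.31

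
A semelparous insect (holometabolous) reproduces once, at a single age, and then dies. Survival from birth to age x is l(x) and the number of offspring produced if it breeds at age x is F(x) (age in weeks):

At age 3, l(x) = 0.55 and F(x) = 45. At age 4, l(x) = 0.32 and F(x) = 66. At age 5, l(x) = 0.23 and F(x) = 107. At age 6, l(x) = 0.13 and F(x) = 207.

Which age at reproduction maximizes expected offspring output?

Expected offspring if breeding at age x = l(x) × F(x):
  age 3: 0.55 × 45 = 24.750
  age 4: 0.32 × 66 = 21.120
  age 5: 0.23 × 107 = 24.610
  age 6: 0.13 × 207 = 26.910
Maximum at age 6 (26.910).

6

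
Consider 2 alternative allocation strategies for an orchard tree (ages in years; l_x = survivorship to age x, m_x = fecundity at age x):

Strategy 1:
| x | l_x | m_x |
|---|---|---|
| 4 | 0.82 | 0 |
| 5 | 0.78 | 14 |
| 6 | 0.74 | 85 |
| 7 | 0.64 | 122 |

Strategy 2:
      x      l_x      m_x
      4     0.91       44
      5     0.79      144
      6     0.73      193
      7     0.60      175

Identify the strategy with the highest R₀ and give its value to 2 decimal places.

399.69

Strategy 1: R₀ = 0.82×0 + 0.78×14 + 0.74×85 + 0.64×122 = 151.9000
Strategy 2: R₀ = 0.91×44 + 0.79×144 + 0.73×193 + 0.60×175 = 399.6900
Highest R₀: strategy 2 with 399.6900.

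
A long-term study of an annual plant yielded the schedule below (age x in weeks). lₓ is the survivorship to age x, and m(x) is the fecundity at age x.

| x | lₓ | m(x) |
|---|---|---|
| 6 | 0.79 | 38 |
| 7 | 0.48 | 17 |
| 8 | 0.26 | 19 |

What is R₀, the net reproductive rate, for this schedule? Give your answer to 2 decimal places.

R₀ = Σ lₓ m(x):
  age 6: 0.79 × 38 = 30.0200
  age 7: 0.48 × 17 = 8.1600
  age 8: 0.26 × 19 = 4.9400
R₀ = 30.0200 + 8.1600 + 4.9400 = 43.1200

43.12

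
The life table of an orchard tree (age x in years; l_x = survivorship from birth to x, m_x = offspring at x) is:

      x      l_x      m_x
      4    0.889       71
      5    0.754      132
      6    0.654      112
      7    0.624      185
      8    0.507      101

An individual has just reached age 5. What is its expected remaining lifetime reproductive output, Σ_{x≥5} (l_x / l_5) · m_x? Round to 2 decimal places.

450.16

l_5 = 0.754. Conditional survival from age 5 to x is l_x / l_5.
  x=5: (0.754/0.754) × 132 = 132.0000
  x=6: (0.654/0.754) × 112 = 97.1459
  x=7: (0.624/0.754) × 185 = 153.1034
  x=8: (0.507/0.754) × 101 = 67.9138
Sum = 132.0000 + 97.1459 + 153.1034 + 67.9138 = 450.1631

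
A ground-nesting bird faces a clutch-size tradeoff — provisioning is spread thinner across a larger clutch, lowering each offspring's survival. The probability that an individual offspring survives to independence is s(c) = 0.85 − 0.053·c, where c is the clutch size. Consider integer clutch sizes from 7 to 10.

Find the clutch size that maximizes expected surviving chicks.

8

Expected surviving chicks = c × s(c):
  c=7: 7 × 0.479 = 3.353
  c=8: 8 × 0.426 = 3.408
  c=9: 9 × 0.373 = 3.357
  c=10: 10 × 0.320 = 3.200
Maximum at c = 8 (3.408 surviving chicks).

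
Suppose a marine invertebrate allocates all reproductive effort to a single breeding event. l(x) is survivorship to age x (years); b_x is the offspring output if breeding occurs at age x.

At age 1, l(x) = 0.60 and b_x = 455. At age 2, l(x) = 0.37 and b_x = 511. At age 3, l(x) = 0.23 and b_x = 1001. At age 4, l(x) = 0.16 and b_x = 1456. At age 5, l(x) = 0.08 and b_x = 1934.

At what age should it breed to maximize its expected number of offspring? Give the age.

1

Expected offspring if breeding at age x = l(x) × b_x:
  age 1: 0.60 × 455 = 273.000
  age 2: 0.37 × 511 = 189.070
  age 3: 0.23 × 1001 = 230.230
  age 4: 0.16 × 1456 = 232.960
  age 5: 0.08 × 1934 = 154.720
Maximum at age 1 (273.000).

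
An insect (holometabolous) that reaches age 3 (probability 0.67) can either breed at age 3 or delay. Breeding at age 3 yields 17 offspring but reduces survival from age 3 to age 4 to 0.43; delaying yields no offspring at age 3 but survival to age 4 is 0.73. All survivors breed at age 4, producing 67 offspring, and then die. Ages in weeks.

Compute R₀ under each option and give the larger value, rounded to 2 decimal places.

32.77

breed at age 3: R₀ = 0.67 × (17 + 0.43 × 67) = 0.67 × 45.8100 = 30.6927
delay to age 4: R₀ = 0.67 × (0.73 × 67) = 0.67 × 48.9100 = 32.7697
Higher: delay to age 4 (32.7697).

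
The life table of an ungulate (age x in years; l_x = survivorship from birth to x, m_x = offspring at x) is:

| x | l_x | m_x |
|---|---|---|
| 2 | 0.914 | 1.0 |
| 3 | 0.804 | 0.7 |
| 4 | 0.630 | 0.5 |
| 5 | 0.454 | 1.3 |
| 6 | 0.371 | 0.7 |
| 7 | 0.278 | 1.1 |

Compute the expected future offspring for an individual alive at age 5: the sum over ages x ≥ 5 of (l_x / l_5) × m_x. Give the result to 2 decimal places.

2.55

l_5 = 0.454. Conditional survival from age 5 to x is l_x / l_5.
  x=5: (0.454/0.454) × 1.3 = 1.3000
  x=6: (0.371/0.454) × 0.7 = 0.5720
  x=7: (0.278/0.454) × 1.1 = 0.6736
Sum = 1.3000 + 0.5720 + 0.6736 = 2.5456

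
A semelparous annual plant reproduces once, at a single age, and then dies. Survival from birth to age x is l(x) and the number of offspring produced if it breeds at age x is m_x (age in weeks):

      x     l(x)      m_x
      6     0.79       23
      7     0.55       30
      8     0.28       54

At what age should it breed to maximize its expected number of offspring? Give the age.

6

Expected offspring if breeding at age x = l(x) × m_x:
  age 6: 0.79 × 23 = 18.170
  age 7: 0.55 × 30 = 16.500
  age 8: 0.28 × 54 = 15.120
Maximum at age 6 (18.170).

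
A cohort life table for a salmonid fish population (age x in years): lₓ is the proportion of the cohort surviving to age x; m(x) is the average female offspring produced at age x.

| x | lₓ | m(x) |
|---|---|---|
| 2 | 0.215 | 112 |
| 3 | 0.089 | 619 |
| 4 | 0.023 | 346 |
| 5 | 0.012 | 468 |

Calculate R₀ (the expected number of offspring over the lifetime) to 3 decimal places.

92.745

R₀ = Σ lₓ m(x):
  age 2: 0.215 × 112 = 24.0800
  age 3: 0.089 × 619 = 55.0910
  age 4: 0.023 × 346 = 7.9580
  age 5: 0.012 × 468 = 5.6160
R₀ = 24.0800 + 55.0910 + 7.9580 + 5.6160 = 92.7450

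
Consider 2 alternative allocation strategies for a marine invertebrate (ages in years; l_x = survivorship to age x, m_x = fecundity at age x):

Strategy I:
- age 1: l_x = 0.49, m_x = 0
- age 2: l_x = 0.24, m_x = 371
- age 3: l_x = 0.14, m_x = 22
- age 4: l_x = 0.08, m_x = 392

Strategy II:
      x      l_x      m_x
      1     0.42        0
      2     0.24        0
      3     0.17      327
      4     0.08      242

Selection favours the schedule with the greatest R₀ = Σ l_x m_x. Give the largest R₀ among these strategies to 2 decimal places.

123.48

Strategy I: R₀ = 0.49×0 + 0.24×371 + 0.14×22 + 0.08×392 = 123.4800
Strategy II: R₀ = 0.42×0 + 0.24×0 + 0.17×327 + 0.08×242 = 74.9500
Highest R₀: strategy I with 123.4800.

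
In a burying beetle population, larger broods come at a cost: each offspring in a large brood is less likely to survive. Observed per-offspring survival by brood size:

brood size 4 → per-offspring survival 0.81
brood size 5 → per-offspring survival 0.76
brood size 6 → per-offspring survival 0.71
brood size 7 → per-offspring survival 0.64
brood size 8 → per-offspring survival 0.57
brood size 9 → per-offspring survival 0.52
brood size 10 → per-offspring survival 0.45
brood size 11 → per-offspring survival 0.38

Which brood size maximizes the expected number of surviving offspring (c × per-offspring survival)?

9

Expected surviving offspring = c × s(c):
  c=4: 4 × 0.81 = 3.240
  c=5: 5 × 0.76 = 3.800
  c=6: 6 × 0.71 = 4.260
  c=7: 7 × 0.64 = 4.480
  c=8: 8 × 0.57 = 4.560
  c=9: 9 × 0.52 = 4.680
  c=10: 10 × 0.45 = 4.500
  c=11: 11 × 0.38 = 4.180
Maximum at c = 9 (4.680 surviving offspring).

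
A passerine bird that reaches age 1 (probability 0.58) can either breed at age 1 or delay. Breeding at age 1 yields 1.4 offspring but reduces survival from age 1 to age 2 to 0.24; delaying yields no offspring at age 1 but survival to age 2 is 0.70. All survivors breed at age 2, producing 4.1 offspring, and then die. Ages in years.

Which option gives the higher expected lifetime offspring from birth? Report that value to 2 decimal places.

1.66

breed at age 1: R₀ = 0.58 × (1.4 + 0.24 × 4.1) = 0.58 × 2.3840 = 1.3827
delay to age 2: R₀ = 0.58 × (0.70 × 4.1) = 0.58 × 2.8700 = 1.6646
Higher: delay to age 2 (1.6646).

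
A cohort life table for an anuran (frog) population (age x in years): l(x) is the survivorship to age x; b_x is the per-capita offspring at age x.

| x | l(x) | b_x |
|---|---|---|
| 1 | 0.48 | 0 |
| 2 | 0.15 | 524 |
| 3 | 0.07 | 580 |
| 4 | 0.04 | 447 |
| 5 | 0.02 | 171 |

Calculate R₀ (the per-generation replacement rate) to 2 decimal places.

140.50

R₀ = Σ l(x) b_x:
  age 1: 0.48 × 0 = 0.0000
  age 2: 0.15 × 524 = 78.6000
  age 3: 0.07 × 580 = 40.6000
  age 4: 0.04 × 447 = 17.8800
  age 5: 0.02 × 171 = 3.4200
R₀ = 0.0000 + 78.6000 + 40.6000 + 17.8800 + 3.4200 = 140.5000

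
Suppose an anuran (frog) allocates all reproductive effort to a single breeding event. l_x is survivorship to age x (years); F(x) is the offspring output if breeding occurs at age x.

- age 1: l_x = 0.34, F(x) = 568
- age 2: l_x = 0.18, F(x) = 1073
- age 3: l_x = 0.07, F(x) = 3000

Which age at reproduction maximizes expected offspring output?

3

Expected offspring if breeding at age x = l_x × F(x):
  age 1: 0.34 × 568 = 193.120
  age 2: 0.18 × 1073 = 193.140
  age 3: 0.07 × 3000 = 210.000
Maximum at age 3 (210.000).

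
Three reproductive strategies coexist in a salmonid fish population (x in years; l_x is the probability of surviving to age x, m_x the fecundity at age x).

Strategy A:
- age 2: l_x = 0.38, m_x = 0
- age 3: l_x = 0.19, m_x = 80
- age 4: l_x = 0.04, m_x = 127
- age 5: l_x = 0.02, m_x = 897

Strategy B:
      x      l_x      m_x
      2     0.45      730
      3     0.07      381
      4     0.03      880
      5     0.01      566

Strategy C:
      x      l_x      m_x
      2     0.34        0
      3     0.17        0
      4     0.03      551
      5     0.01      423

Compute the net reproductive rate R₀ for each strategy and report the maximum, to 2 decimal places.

Strategy A: R₀ = 0.38×0 + 0.19×80 + 0.04×127 + 0.02×897 = 38.2200
Strategy B: R₀ = 0.45×730 + 0.07×381 + 0.03×880 + 0.01×566 = 387.2300
Strategy C: R₀ = 0.34×0 + 0.17×0 + 0.03×551 + 0.01×423 = 20.7600
Highest R₀: strategy B with 387.2300.

387.23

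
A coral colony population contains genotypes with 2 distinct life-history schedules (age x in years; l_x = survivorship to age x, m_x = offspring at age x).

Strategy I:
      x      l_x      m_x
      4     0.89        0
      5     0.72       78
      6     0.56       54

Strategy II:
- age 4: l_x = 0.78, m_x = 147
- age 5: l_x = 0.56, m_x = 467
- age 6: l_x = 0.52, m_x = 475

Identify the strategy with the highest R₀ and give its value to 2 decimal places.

Strategy I: R₀ = 0.89×0 + 0.72×78 + 0.56×54 = 86.4000
Strategy II: R₀ = 0.78×147 + 0.56×467 + 0.52×475 = 623.1800
Highest R₀: strategy II with 623.1800.

623.18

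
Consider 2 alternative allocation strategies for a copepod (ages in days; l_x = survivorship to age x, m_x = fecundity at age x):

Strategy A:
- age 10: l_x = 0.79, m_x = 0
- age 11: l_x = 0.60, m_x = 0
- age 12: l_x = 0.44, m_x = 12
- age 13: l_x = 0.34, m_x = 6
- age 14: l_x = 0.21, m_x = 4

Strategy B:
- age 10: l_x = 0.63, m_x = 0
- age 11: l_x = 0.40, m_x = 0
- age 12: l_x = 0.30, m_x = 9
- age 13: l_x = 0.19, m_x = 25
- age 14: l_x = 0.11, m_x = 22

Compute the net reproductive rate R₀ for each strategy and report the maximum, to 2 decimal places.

Strategy A: R₀ = 0.79×0 + 0.60×0 + 0.44×12 + 0.34×6 + 0.21×4 = 8.1600
Strategy B: R₀ = 0.63×0 + 0.40×0 + 0.30×9 + 0.19×25 + 0.11×22 = 9.8700
Highest R₀: strategy B with 9.8700.

9.87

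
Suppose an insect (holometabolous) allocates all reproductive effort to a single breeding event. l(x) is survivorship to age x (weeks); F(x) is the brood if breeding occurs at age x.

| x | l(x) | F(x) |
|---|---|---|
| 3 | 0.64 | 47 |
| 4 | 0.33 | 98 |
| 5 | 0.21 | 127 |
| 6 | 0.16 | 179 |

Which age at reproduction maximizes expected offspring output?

Expected offspring if breeding at age x = l(x) × F(x):
  age 3: 0.64 × 47 = 30.080
  age 4: 0.33 × 98 = 32.340
  age 5: 0.21 × 127 = 26.670
  age 6: 0.16 × 179 = 28.640
Maximum at age 4 (32.340).

4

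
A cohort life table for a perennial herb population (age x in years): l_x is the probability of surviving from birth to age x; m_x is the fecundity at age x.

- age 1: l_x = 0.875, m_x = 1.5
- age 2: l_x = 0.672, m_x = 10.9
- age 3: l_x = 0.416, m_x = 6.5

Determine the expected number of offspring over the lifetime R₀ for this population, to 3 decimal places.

R₀ = Σ l_x m_x:
  age 1: 0.875 × 1.5 = 1.3125
  age 2: 0.672 × 10.9 = 7.3248
  age 3: 0.416 × 6.5 = 2.7040
R₀ = 1.3125 + 7.3248 + 2.7040 = 11.3413

11.341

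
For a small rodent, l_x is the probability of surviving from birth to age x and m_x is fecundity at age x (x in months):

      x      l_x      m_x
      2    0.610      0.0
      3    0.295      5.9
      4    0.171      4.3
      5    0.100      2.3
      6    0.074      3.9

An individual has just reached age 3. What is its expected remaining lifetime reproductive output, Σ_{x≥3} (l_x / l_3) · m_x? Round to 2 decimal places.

l_3 = 0.295. Conditional survival from age 3 to x is l_x / l_3.
  x=3: (0.295/0.295) × 5.9 = 5.9000
  x=4: (0.171/0.295) × 4.3 = 2.4925
  x=5: (0.100/0.295) × 2.3 = 0.7797
  x=6: (0.074/0.295) × 3.9 = 0.9783
Sum = 5.9000 + 2.4925 + 0.7797 + 0.9783 = 10.1505

10.15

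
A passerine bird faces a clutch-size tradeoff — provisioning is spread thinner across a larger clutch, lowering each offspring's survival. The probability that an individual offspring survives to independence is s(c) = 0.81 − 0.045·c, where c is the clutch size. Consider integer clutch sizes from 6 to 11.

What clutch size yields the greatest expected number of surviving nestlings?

Expected surviving nestlings = c × s(c):
  c=6: 6 × 0.540 = 3.240
  c=7: 7 × 0.495 = 3.465
  c=8: 8 × 0.450 = 3.600
  c=9: 9 × 0.405 = 3.645
  c=10: 10 × 0.360 = 3.600
  c=11: 11 × 0.315 = 3.465
Maximum at c = 9 (3.645 surviving nestlings).

9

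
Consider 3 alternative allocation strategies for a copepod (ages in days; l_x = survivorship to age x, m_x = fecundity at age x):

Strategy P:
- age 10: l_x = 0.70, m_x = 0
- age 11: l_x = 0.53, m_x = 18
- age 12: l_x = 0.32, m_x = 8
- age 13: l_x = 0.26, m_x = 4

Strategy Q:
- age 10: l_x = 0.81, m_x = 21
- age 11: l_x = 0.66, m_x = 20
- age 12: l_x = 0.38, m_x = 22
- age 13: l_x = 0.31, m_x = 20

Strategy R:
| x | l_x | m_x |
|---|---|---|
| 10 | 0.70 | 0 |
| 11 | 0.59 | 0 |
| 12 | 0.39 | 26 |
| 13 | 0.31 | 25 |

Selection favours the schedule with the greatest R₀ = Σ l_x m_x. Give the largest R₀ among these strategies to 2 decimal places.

44.77

Strategy P: R₀ = 0.70×0 + 0.53×18 + 0.32×8 + 0.26×4 = 13.1400
Strategy Q: R₀ = 0.81×21 + 0.66×20 + 0.38×22 + 0.31×20 = 44.7700
Strategy R: R₀ = 0.70×0 + 0.59×0 + 0.39×26 + 0.31×25 = 17.8900
Highest R₀: strategy Q with 44.7700.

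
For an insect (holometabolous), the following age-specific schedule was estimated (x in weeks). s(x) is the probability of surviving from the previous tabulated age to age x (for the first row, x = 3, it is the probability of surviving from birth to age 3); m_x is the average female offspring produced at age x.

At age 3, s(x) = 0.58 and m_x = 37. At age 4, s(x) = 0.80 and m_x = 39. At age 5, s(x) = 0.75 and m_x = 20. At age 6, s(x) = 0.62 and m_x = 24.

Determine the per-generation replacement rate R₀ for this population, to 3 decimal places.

51.694

Survivorship from birth: l_x = s_3·s_4·…·s_x.
  l_3 = 0.58000
  l_4 = 0.46400
  l_5 = 0.34800
  l_6 = 0.21576
R₀ = Σ l_x m_x:
  age 3: 0.58000 × 37 = 21.4600
  age 4: 0.46400 × 39 = 18.0960
  age 5: 0.34800 × 20 = 6.9600
  age 6: 0.21576 × 24 = 5.1782
R₀ = 21.4600 + 18.0960 + 6.9600 + 5.1782 = 51.6942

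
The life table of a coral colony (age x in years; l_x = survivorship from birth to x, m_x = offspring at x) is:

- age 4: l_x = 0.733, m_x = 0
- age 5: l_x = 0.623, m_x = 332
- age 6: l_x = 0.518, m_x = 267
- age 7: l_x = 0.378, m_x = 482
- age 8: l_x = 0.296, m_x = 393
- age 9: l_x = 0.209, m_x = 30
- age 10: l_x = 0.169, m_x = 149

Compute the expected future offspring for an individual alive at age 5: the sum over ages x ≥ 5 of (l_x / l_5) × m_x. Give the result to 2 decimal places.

l_5 = 0.623. Conditional survival from age 5 to x is l_x / l_5.
  x=5: (0.623/0.623) × 332 = 332.0000
  x=6: (0.518/0.623) × 267 = 222.0000
  x=7: (0.378/0.623) × 482 = 292.4494
  x=8: (0.296/0.623) × 393 = 186.7223
  x=9: (0.209/0.623) × 30 = 10.0642
  x=10: (0.169/0.623) × 149 = 40.4189
Sum = 332.0000 + 222.0000 + 292.4494 + 186.7223 + 10.0642 + 40.4189 = 1083.6549

1083.65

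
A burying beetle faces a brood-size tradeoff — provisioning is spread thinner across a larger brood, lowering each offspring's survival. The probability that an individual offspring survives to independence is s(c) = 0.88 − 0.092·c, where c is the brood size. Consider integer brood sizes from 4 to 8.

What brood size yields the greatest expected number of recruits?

Expected recruits = c × s(c):
  c=4: 4 × 0.512 = 2.048
  c=5: 5 × 0.420 = 2.100
  c=6: 6 × 0.328 = 1.968
  c=7: 7 × 0.236 = 1.652
  c=8: 8 × 0.144 = 1.152
Maximum at c = 5 (2.100 recruits).

5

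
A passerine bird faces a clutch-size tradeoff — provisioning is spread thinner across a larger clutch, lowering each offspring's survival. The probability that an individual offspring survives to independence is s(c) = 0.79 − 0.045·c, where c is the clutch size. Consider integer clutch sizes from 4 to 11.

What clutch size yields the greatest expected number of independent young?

Expected independent young = c × s(c):
  c=4: 4 × 0.610 = 2.440
  c=5: 5 × 0.565 = 2.825
  c=6: 6 × 0.520 = 3.120
  c=7: 7 × 0.475 = 3.325
  c=8: 8 × 0.430 = 3.440
  c=9: 9 × 0.385 = 3.465
  c=10: 10 × 0.340 = 3.400
  c=11: 11 × 0.295 = 3.245
Maximum at c = 9 (3.465 independent young).

9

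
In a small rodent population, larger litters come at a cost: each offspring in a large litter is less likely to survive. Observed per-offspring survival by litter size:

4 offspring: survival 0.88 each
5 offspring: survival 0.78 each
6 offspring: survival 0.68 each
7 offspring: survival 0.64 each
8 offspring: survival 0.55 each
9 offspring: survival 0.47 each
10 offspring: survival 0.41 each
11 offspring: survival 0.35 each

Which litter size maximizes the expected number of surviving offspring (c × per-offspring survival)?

7

Expected surviving offspring = c × s(c):
  c=4: 4 × 0.88 = 3.520
  c=5: 5 × 0.78 = 3.900
  c=6: 6 × 0.68 = 4.080
  c=7: 7 × 0.64 = 4.480
  c=8: 8 × 0.55 = 4.400
  c=9: 9 × 0.47 = 4.230
  c=10: 10 × 0.41 = 4.100
  c=11: 11 × 0.35 = 3.850
Maximum at c = 7 (4.480 surviving offspring).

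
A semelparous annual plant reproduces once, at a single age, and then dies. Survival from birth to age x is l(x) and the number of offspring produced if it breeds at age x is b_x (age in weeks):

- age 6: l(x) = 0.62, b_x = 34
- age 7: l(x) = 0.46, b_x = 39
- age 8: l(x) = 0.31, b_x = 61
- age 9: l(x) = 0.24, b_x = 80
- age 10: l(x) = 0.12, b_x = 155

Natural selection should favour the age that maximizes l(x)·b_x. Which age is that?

Expected offspring if breeding at age x = l(x) × b_x:
  age 6: 0.62 × 34 = 21.080
  age 7: 0.46 × 39 = 17.940
  age 8: 0.31 × 61 = 18.910
  age 9: 0.24 × 80 = 19.200
  age 10: 0.12 × 155 = 18.600
Maximum at age 6 (21.080).

6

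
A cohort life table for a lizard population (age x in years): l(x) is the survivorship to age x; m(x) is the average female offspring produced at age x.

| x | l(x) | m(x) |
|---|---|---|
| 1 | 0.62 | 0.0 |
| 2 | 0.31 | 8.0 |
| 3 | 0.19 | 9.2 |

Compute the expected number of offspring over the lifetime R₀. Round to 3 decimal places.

R₀ = Σ l(x) m(x):
  age 1: 0.62 × 0.0 = 0.0000
  age 2: 0.31 × 8.0 = 2.4800
  age 3: 0.19 × 9.2 = 1.7480
R₀ = 0.0000 + 2.4800 + 1.7480 = 4.2280

4.228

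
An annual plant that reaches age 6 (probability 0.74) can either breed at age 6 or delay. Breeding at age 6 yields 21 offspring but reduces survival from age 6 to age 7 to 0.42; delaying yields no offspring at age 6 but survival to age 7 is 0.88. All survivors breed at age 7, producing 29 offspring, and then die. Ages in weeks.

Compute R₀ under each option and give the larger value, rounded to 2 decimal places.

24.55

breed at age 6: R₀ = 0.74 × (21 + 0.42 × 29) = 0.74 × 33.1800 = 24.5532
delay to age 7: R₀ = 0.74 × (0.88 × 29) = 0.74 × 25.5200 = 18.8848
Higher: breed at age 6 (24.5532).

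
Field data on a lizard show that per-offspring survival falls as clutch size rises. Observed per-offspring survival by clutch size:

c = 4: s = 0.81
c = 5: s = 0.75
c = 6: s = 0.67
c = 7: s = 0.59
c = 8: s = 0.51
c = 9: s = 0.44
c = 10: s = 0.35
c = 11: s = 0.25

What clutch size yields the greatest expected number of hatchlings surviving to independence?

7

Expected hatchlings surviving to independence = c × s(c):
  c=4: 4 × 0.81 = 3.240
  c=5: 5 × 0.75 = 3.750
  c=6: 6 × 0.67 = 4.020
  c=7: 7 × 0.59 = 4.130
  c=8: 8 × 0.51 = 4.080
  c=9: 9 × 0.44 = 3.960
  c=10: 10 × 0.35 = 3.500
  c=11: 11 × 0.25 = 2.750
Maximum at c = 7 (4.130 hatchlings surviving to independence).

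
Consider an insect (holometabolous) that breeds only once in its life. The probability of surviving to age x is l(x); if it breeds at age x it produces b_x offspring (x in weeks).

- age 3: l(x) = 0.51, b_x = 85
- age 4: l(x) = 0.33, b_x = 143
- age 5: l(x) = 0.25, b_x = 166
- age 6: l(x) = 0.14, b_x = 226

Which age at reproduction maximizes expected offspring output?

Expected offspring if breeding at age x = l(x) × b_x:
  age 3: 0.51 × 85 = 43.350
  age 4: 0.33 × 143 = 47.190
  age 5: 0.25 × 166 = 41.500
  age 6: 0.14 × 226 = 31.640
Maximum at age 4 (47.190).

4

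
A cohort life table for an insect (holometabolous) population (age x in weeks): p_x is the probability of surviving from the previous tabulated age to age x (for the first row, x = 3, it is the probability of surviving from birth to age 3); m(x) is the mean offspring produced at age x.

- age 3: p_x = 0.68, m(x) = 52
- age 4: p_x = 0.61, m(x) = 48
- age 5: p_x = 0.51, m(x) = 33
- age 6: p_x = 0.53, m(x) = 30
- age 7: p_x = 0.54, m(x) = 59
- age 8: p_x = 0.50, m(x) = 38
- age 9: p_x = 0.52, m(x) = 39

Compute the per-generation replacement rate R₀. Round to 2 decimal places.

Survivorship from birth: l_x = p_3·p_4·…·p_x.
  l_3 = 0.68000
  l_4 = 0.41480
  l_5 = 0.21155
  l_6 = 0.11212
  l_7 = 0.06055
  l_8 = 0.03027
  l_9 = 0.01574
R₀ = Σ l_x m(x):
  age 3: 0.68000 × 52 = 35.3600
  age 4: 0.41480 × 48 = 19.9104
  age 5: 0.21155 × 33 = 6.9811
  age 6: 0.11212 × 30 = 3.3636
  age 7: 0.06055 × 59 = 3.5724
  age 8: 0.03027 × 38 = 1.1503
  age 9: 0.01574 × 39 = 0.6139
R₀ = 35.3600 + 19.9104 + 6.9811 + 3.3636 + 3.5724 + 1.1503 + 0.6139 = 70.9517

70.95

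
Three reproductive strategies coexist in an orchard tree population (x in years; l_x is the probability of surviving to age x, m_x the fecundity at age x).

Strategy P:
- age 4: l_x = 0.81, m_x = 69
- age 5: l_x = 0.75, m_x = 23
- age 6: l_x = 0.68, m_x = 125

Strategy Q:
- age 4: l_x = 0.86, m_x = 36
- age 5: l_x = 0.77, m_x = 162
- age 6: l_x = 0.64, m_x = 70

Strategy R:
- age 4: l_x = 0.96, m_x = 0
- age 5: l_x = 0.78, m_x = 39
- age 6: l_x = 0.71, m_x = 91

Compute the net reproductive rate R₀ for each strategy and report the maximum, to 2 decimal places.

200.50

Strategy P: R₀ = 0.81×69 + 0.75×23 + 0.68×125 = 158.1400
Strategy Q: R₀ = 0.86×36 + 0.77×162 + 0.64×70 = 200.5000
Strategy R: R₀ = 0.96×0 + 0.78×39 + 0.71×91 = 95.0300
Highest R₀: strategy Q with 200.5000.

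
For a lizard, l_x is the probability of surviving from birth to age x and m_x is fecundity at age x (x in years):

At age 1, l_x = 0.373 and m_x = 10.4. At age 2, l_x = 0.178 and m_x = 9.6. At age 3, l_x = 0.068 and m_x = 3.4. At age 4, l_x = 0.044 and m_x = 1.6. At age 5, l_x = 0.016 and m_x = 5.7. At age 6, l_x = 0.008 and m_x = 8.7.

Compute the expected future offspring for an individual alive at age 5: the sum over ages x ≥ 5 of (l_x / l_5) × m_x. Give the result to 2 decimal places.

10.05

l_5 = 0.016. Conditional survival from age 5 to x is l_x / l_5.
  x=5: (0.016/0.016) × 5.7 = 5.7000
  x=6: (0.008/0.016) × 8.7 = 4.3500
Sum = 5.7000 + 4.3500 = 10.0500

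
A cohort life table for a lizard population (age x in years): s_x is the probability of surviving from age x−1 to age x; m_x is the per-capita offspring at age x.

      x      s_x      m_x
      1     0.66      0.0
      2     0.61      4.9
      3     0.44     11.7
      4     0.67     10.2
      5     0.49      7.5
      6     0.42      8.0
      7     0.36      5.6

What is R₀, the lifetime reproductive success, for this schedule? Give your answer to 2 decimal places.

5.94

Survivorship from birth: l_x = s_1·s_2·…·s_x.
  l_1 = 0.66000
  l_2 = 0.40260
  l_3 = 0.17714
  l_4 = 0.11869
  l_5 = 0.05816
  l_6 = 0.02443
  l_7 = 0.00879
R₀ = Σ l_x m_x:
  age 1: 0.66000 × 0.0 = 0.0000
  age 2: 0.40260 × 4.9 = 1.9727
  age 3: 0.17714 × 11.7 = 2.0725
  age 4: 0.11869 × 10.2 = 1.2106
  age 5: 0.05816 × 7.5 = 0.4362
  age 6: 0.02443 × 8.0 = 0.1954
  age 7: 0.00879 × 5.6 = 0.0492
R₀ = 0.0000 + 1.9727 + 2.0725 + 1.2106 + 0.4362 + 0.1954 + 0.0492 = 5.9368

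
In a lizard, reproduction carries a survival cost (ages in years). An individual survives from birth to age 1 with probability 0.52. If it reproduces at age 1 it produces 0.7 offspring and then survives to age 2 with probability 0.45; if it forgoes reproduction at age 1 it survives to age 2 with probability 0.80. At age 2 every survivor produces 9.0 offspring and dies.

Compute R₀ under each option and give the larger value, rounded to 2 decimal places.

3.74

breed at age 1: R₀ = 0.52 × (0.7 + 0.45 × 9.0) = 0.52 × 4.7500 = 2.4700
delay to age 2: R₀ = 0.52 × (0.80 × 9.0) = 0.52 × 7.2000 = 3.7440
Higher: delay to age 2 (3.7440).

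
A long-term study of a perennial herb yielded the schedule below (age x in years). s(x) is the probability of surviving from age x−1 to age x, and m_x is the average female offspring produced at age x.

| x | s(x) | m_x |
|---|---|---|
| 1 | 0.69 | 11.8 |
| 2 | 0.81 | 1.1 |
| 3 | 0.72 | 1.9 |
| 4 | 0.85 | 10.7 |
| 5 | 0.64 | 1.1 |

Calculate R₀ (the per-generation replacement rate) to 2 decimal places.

Survivorship from birth: l_x = s_1·s_2·…·s_x.
  l_1 = 0.69000
  l_2 = 0.55890
  l_3 = 0.40241
  l_4 = 0.34205
  l_5 = 0.21891
R₀ = Σ l_x m_x:
  age 1: 0.69000 × 11.8 = 8.1420
  age 2: 0.55890 × 1.1 = 0.6148
  age 3: 0.40241 × 1.9 = 0.7646
  age 4: 0.34205 × 10.7 = 3.6599
  age 5: 0.21891 × 1.1 = 0.2408
R₀ = 8.1420 + 0.6148 + 0.7646 + 3.6599 + 0.2408 = 13.4221

13.42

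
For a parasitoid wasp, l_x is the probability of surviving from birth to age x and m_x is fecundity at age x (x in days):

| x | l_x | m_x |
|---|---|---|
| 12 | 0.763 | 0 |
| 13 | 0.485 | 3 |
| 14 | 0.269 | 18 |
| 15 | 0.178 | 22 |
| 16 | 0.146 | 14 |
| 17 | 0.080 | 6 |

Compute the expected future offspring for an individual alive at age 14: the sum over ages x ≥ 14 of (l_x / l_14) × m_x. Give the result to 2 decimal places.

41.94

l_14 = 0.269. Conditional survival from age 14 to x is l_x / l_14.
  x=14: (0.269/0.269) × 18 = 18.0000
  x=15: (0.178/0.269) × 22 = 14.5576
  x=16: (0.146/0.269) × 14 = 7.5985
  x=17: (0.080/0.269) × 6 = 1.7844
Sum = 18.0000 + 14.5576 + 7.5985 + 1.7844 = 41.9405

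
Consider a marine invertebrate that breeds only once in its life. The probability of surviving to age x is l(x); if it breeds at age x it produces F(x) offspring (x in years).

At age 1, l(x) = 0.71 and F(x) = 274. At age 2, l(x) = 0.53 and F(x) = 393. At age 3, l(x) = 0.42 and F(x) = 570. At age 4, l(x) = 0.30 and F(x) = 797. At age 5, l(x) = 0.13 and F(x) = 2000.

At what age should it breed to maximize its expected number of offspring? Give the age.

5

Expected offspring if breeding at age x = l(x) × F(x):
  age 1: 0.71 × 274 = 194.540
  age 2: 0.53 × 393 = 208.290
  age 3: 0.42 × 570 = 239.400
  age 4: 0.30 × 797 = 239.100
  age 5: 0.13 × 2000 = 260.000
Maximum at age 5 (260.000).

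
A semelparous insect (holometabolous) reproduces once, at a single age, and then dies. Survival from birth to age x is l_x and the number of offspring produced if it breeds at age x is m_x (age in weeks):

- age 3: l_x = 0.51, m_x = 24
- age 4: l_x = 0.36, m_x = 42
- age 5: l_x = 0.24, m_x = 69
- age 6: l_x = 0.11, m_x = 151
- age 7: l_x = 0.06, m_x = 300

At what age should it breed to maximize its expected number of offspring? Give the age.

7

Expected offspring if breeding at age x = l_x × m_x:
  age 3: 0.51 × 24 = 12.240
  age 4: 0.36 × 42 = 15.120
  age 5: 0.24 × 69 = 16.560
  age 6: 0.11 × 151 = 16.610
  age 7: 0.06 × 300 = 18.000
Maximum at age 7 (18.000).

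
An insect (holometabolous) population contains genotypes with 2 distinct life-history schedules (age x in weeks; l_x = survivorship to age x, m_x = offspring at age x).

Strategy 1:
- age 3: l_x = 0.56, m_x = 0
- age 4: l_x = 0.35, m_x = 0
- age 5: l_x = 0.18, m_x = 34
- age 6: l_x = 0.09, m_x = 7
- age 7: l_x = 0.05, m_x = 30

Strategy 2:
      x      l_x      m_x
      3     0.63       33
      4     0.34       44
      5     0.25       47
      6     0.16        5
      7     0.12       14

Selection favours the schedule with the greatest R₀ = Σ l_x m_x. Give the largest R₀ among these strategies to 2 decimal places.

49.98

Strategy 1: R₀ = 0.56×0 + 0.35×0 + 0.18×34 + 0.09×7 + 0.05×30 = 8.2500
Strategy 2: R₀ = 0.63×33 + 0.34×44 + 0.25×47 + 0.16×5 + 0.12×14 = 49.9800
Highest R₀: strategy 2 with 49.9800.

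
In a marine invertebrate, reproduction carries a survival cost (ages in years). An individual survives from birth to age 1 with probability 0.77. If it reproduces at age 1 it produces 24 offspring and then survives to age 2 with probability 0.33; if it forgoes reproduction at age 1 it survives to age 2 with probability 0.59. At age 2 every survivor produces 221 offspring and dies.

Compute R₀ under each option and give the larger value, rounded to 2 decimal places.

100.40

breed at age 1: R₀ = 0.77 × (24 + 0.33 × 221) = 0.77 × 96.9300 = 74.6361
delay to age 2: R₀ = 0.77 × (0.59 × 221) = 0.77 × 130.3900 = 100.4003
Higher: delay to age 2 (100.4003).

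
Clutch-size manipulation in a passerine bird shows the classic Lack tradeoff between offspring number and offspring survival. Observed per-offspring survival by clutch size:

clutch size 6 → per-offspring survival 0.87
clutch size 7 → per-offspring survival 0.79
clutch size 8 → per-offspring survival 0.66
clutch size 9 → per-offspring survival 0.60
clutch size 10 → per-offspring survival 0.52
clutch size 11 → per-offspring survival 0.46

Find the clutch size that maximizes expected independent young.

Expected independent young = c × s(c):
  c=6: 6 × 0.87 = 5.220
  c=7: 7 × 0.79 = 5.530
  c=8: 8 × 0.66 = 5.280
  c=9: 9 × 0.60 = 5.400
  c=10: 10 × 0.52 = 5.200
  c=11: 11 × 0.46 = 5.060
Maximum at c = 7 (5.530 independent young).

7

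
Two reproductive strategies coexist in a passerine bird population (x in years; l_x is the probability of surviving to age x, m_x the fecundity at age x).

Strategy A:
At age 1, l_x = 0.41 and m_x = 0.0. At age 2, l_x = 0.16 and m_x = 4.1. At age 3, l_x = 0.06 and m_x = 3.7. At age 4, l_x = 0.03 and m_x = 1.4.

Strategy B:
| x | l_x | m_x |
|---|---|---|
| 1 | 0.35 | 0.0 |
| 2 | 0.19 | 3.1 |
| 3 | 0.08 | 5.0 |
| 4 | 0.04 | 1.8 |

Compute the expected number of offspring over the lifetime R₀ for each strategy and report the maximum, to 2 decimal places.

Strategy A: R₀ = 0.41×0.0 + 0.16×4.1 + 0.06×3.7 + 0.03×1.4 = 0.9200
Strategy B: R₀ = 0.35×0.0 + 0.19×3.1 + 0.08×5.0 + 0.04×1.8 = 1.0610
Highest R₀: strategy B with 1.0610.

1.06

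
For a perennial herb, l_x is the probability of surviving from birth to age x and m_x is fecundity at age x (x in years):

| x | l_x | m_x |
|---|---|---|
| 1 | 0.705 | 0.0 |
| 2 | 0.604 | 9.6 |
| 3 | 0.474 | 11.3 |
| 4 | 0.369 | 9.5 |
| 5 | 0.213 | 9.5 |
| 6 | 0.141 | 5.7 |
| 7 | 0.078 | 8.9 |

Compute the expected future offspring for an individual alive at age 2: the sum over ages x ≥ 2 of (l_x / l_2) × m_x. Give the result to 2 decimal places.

30.10

l_2 = 0.604. Conditional survival from age 2 to x is l_x / l_2.
  x=2: (0.604/0.604) × 9.6 = 9.6000
  x=3: (0.474/0.604) × 11.3 = 8.8679
  x=4: (0.369/0.604) × 9.5 = 5.8038
  x=5: (0.213/0.604) × 9.5 = 3.3502
  x=6: (0.141/0.604) × 5.7 = 1.3306
  x=7: (0.078/0.604) × 8.9 = 1.1493
Sum = 9.6000 + 8.8679 + 5.8038 + 3.3502 + 1.3306 + 1.1493 = 30.1018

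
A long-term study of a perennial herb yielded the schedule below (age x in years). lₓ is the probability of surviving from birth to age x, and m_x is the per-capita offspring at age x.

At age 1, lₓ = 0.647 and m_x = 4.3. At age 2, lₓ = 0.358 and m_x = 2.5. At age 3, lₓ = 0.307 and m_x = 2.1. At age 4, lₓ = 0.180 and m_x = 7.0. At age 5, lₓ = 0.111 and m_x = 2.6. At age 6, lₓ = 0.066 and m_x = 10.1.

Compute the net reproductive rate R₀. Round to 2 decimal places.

6.54

R₀ = Σ lₓ m_x:
  age 1: 0.647 × 4.3 = 2.7821
  age 2: 0.358 × 2.5 = 0.8950
  age 3: 0.307 × 2.1 = 0.6447
  age 4: 0.180 × 7.0 = 1.2600
  age 5: 0.111 × 2.6 = 0.2886
  age 6: 0.066 × 10.1 = 0.6666
R₀ = 2.7821 + 0.8950 + 0.6447 + 1.2600 + 0.2886 + 0.6666 = 6.5370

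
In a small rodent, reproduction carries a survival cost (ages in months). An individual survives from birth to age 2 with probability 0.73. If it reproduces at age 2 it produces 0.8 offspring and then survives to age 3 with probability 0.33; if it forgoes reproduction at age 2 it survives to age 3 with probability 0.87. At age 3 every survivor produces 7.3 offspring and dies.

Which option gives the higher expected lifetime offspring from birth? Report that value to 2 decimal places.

breed at age 2: R₀ = 0.73 × (0.8 + 0.33 × 7.3) = 0.73 × 3.2090 = 2.3426
delay to age 3: R₀ = 0.73 × (0.87 × 7.3) = 0.73 × 6.3510 = 4.6362
Higher: delay to age 3 (4.6362).

4.64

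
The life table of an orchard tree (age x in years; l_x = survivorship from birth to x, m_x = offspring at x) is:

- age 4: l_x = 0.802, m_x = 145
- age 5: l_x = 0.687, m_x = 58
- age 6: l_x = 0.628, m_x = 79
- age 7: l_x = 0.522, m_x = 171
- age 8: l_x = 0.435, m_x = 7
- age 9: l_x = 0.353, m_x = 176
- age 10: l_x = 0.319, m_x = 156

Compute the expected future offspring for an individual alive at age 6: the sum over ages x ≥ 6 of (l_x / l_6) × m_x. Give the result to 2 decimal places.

l_6 = 0.628. Conditional survival from age 6 to x is l_x / l_6.
  x=6: (0.628/0.628) × 79 = 79.0000
  x=7: (0.522/0.628) × 171 = 142.1369
  x=8: (0.435/0.628) × 7 = 4.8487
  x=9: (0.353/0.628) × 176 = 98.9299
  x=10: (0.319/0.628) × 156 = 79.2420
Sum = 79.0000 + 142.1369 + 4.8487 + 98.9299 + 79.2420 = 404.1576

404.16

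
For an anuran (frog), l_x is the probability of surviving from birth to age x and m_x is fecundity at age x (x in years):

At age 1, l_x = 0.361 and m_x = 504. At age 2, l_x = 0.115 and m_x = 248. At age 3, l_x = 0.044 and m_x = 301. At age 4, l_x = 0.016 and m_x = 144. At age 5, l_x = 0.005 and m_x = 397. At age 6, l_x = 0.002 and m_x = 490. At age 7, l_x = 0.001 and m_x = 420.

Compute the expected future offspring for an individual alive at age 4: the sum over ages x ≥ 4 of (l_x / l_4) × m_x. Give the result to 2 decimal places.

l_4 = 0.016. Conditional survival from age 4 to x is l_x / l_4.
  x=4: (0.016/0.016) × 144 = 144.0000
  x=5: (0.005/0.016) × 397 = 124.0625
  x=6: (0.002/0.016) × 490 = 61.2500
  x=7: (0.001/0.016) × 420 = 26.2500
Sum = 144.0000 + 124.0625 + 61.2500 + 26.2500 = 355.5625

355.56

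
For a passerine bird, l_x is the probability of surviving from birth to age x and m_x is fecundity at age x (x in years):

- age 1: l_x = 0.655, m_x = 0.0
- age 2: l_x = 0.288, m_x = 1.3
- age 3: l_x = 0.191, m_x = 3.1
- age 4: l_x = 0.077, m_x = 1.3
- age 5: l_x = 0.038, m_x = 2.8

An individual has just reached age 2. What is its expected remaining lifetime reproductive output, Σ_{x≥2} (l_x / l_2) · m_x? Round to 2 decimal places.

l_2 = 0.288. Conditional survival from age 2 to x is l_x / l_2.
  x=2: (0.288/0.288) × 1.3 = 1.3000
  x=3: (0.191/0.288) × 3.1 = 2.0559
  x=4: (0.077/0.288) × 1.3 = 0.3476
  x=5: (0.038/0.288) × 2.8 = 0.3694
Sum = 1.3000 + 2.0559 + 0.3476 + 0.3694 = 4.0729

4.07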